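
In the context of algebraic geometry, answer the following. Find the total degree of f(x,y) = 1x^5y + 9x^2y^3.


Examine each term for its total degree (sum of exponents).
  Term '1x^5y' has total degree 5+1 = 6.
  Term '9x^2y^3' has total degree 2+3 = 5.
The maximum total degree among all terms is 6.

6


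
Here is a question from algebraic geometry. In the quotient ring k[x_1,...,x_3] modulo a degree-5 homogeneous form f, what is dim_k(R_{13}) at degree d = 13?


For R = k[x_1,...,x_n]/(f) with f homogeneous of degree e:
The Hilbert series is (1 - t^e)/(1 - t)^n.
So h(d) = C(d+n-1, n-1) - C(d-e+n-1, n-1) for d >= e.
With n=3, e=5, d=13:
C(13+3-1, 3-1) = C(15, 2) = 105
C(13-5+3-1, 3-1) = C(10, 2) = 45
h(13) = 105 - 45 = 60

60


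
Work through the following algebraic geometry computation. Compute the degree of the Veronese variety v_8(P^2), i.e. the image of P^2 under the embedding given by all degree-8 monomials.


The Veronese variety v_8(P^2) has degree d^r.
d^r = 8^2 = 64

64


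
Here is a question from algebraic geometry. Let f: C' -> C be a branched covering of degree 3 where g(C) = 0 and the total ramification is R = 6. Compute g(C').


Riemann-Hurwitz formula: 2g' - 2 = d(2g - 2) + R
Given: d = 3, g = 0, R = 6
2g' - 2 = 3*(2*0 - 2) + 6
2g' - 2 = 3*(-2) + 6
2g' - 2 = -6 + 6 = 0
2g' = 2
g' = 1

1


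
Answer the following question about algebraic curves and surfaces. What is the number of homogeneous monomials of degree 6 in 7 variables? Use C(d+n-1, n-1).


The number of degree-6 monomials in 7 variables is C(d+n-1, n-1).
= C(6+7-1, 7-1) = C(12, 6)
= 924

924


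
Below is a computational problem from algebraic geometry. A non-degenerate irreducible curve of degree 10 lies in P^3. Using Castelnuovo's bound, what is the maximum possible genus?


Castelnuovo's bound: write d - 1 = m(r-1) + epsilon with 0 <= epsilon < r-1.
d - 1 = 10 - 1 = 9
r - 1 = 3 - 1 = 2
9 = 4*2 + 1, so m = 4, epsilon = 1
pi(d, r) = m(m-1)(r-1)/2 + m*epsilon
= 4*3*2/2 + 4*1
= 24/2 + 4
= 12 + 4 = 16

16


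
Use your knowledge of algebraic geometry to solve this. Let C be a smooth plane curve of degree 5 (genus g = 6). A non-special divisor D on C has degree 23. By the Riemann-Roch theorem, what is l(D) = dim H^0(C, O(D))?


First, compute the genus of a smooth plane curve of degree 5:
g = (d-1)(d-2)/2 = (5-1)(5-2)/2 = 6
For a non-special divisor D (i.e., h^1(D) = 0), Riemann-Roch gives:
l(D) = deg(D) - g + 1
Since deg(D) = 23 >= 2g - 1 = 11, D is non-special.
l(D) = 23 - 6 + 1 = 18

18


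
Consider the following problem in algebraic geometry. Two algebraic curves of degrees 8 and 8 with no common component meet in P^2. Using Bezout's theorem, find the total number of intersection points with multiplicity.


Bezout's theorem states the intersection count equals the product of degrees.
Intersection count = 8 * 8 = 64

64


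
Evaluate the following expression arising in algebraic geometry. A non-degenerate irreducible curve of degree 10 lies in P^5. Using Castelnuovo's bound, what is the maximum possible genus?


Castelnuovo's bound: write d - 1 = m(r-1) + epsilon with 0 <= epsilon < r-1.
d - 1 = 10 - 1 = 9
r - 1 = 5 - 1 = 4
9 = 2*4 + 1, so m = 2, epsilon = 1
pi(d, r) = m(m-1)(r-1)/2 + m*epsilon
= 2*1*4/2 + 2*1
= 8/2 + 2
= 4 + 2 = 6

6


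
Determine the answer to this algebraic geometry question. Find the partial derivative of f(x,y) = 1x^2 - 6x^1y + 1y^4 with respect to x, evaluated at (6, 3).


df/dx = 2*1*x^1 + 1*(-6)*x^0*y
At (6,3): 2*1*6^1 + 1*(-6)*6^0*3
= 12 - 18
= -6

-6


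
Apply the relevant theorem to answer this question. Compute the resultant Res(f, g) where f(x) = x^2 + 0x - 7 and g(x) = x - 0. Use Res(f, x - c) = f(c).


For Res(f, x - c), we evaluate f at x = c.
f(0) = 0^2 + 0*0 - 7
= 0 + 0 - 7
= 0 - 7 = -7
Res(f, g) = -7

-7


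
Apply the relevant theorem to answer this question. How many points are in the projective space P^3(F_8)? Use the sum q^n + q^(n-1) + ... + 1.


P^3(F_8) has (q^(n+1) - 1)/(q - 1) points.
= 8^3 + 8^2 + 8^1 + 8^0
= 512 + 64 + 8 + 1
= 585

585


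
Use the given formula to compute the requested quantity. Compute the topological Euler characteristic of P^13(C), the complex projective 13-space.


The complex projective space P^13 has one cell in each even real dimension 0, 2, ..., 26.
The cohomology groups are H^{2k}(P^13) = Z for k = 0,...,13, and 0 otherwise.
Euler characteristic = sum of Betti numbers = 1 per even-dimensional cohomology group.
chi(P^13) = 13 + 1 = 14

14


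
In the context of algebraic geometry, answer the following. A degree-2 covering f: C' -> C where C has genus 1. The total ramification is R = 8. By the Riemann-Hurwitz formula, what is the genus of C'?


Riemann-Hurwitz formula: 2g' - 2 = d(2g - 2) + R
Given: d = 2, g = 1, R = 8
2g' - 2 = 2*(2*1 - 2) + 8
2g' - 2 = 2*0 + 8
2g' - 2 = 0 + 8 = 8
2g' = 10
g' = 5

5


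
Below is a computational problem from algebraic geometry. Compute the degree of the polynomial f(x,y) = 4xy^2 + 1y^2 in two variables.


Examine each term for its total degree (sum of exponents).
  Term '4xy^2' has total degree 1+2 = 3.
  Term '1y^2' has total degree 0+2 = 2.
The maximum total degree among all terms is 3.

3


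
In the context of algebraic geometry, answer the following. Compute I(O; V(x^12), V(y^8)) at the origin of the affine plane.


The intersection multiplicity of V(x^a) and V(y^b) at the origin is:
I(O; V(x^12), V(y^8)) = dim_k(k[x,y]/(x^12, y^8))
A basis for k[x,y]/(x^12, y^8) is the set of monomials x^i * y^j
where 0 <= i < 12 and 0 <= j < 8.
The number of such monomials is 12 * 8 = 96

96


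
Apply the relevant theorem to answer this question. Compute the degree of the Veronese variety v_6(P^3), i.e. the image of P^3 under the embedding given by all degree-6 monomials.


The Veronese variety v_6(P^3) has degree d^r.
d^r = 6^3 = 216

216


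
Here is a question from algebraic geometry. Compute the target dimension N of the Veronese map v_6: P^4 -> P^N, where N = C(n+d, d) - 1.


The Veronese embedding v_d: P^n -> P^N maps each point to all
degree-d monomials in n+1 homogeneous coordinates.
N = C(n+d, d) - 1
N = C(4+6, 6) - 1
N = C(10, 6) - 1
C(10, 6) = 210
N = 210 - 1 = 209

209


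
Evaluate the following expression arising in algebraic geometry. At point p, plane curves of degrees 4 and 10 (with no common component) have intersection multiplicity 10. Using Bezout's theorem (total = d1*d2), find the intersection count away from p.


By Bezout's theorem, the total intersection number is d1 * d2.
Total = 4 * 10 = 40
Intersection multiplicity at p = 10
Remaining intersections = 40 - 10 = 30

30


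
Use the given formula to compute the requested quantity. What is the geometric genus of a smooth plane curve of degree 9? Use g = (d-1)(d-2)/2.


Using the genus formula for smooth plane curves:
g = (d-1)(d-2)/2
g = (9-1)(9-2)/2
g = 8*7/2
g = 56/2 = 28

28


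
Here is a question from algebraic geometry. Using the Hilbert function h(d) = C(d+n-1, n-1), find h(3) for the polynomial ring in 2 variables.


The Hilbert function for the polynomial ring in 2 variables is:
h(d) = C(d+n-1, n-1)
h(3) = C(3+2-1, 2-1) = C(4, 1)
= 4! / (1! * 3!)
= 4

4


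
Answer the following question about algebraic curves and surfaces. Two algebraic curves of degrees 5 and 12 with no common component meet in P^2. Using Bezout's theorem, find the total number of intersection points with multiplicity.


Bezout's theorem states the intersection count equals the product of degrees.
Intersection count = 5 * 12 = 60

60


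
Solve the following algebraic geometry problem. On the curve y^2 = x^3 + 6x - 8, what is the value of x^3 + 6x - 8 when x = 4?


Compute x^3 + 6x - 8 at x = 4:
x^3 = 4^3 = 64
6*x = 6*4 = 24
Sum: 64 + 24 - 8 = 80

80


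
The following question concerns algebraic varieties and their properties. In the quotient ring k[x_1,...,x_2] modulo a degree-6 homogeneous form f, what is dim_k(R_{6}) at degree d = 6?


For R = k[x_1,...,x_n]/(f) with f homogeneous of degree e:
The Hilbert series is (1 - t^e)/(1 - t)^n.
So h(d) = C(d+n-1, n-1) - C(d-e+n-1, n-1) for d >= e.
With n=2, e=6, d=6:
C(6+2-1, 2-1) = C(7, 1) = 7
C(6-6+2-1, 2-1) = C(1, 1) = 1
h(6) = 7 - 1 = 6

6


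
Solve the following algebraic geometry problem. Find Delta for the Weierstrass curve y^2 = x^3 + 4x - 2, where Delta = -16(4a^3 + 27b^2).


Compute each component:
4a^3 = 4*4^3 = 4*64 = 256
27b^2 = 27*(-2)^2 = 27*4 = 108
4a^3 + 27b^2 = 256 + 108 = 364
Delta = -16*364 = -5824

-5824


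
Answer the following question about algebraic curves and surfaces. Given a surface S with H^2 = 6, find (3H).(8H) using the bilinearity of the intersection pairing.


Using bilinearity of the intersection pairing on a surface S:
(aH).(bH) = ab * (H.H)
We have H^2 = 6.
D.E = (3H).(8H) = 3*8*6
= 24*6
= 144

144


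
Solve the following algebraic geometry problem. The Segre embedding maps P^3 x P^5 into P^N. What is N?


The Segre embedding maps P^m x P^n into P^N via
all products of coordinates from each factor.
N = (m+1)(n+1) - 1
N = (3+1)(5+1) - 1
N = 4*6 - 1
N = 24 - 1 = 23

23


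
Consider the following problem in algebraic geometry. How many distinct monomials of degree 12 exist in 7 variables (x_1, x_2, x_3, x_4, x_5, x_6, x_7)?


The number of degree-12 monomials in 7 variables is C(d+n-1, n-1).
= C(12+7-1, 7-1) = C(18, 6)
= 18564

18564


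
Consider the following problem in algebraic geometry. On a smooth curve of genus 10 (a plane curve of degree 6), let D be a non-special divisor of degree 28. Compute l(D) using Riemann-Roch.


First, compute the genus of a smooth plane curve of degree 6:
g = (d-1)(d-2)/2 = (6-1)(6-2)/2 = 10
For a non-special divisor D (i.e., h^1(D) = 0), Riemann-Roch gives:
l(D) = deg(D) - g + 1
Since deg(D) = 28 >= 2g - 1 = 19, D is non-special.
l(D) = 28 - 10 + 1 = 19

19


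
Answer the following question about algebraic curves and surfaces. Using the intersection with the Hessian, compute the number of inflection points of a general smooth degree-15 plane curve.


For a general smooth plane curve C of degree d, the inflection points are
the intersection of C with its Hessian curve, which has degree 3(d-2).
By Bezout, the total intersection number is d * 3(d-2) = 15 * 39 = 585.
For a general curve every flex is ordinary, so each contributes
multiplicity 1 to C·Hess(C), and the number of distinct inflection
points is 3d(d-2).
Inflection points = 3*15*(15-2) = 3*15*13 = 585

585


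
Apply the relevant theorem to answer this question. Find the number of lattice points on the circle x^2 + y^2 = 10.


Systematically check integer values of x where x^2 <= 10.
For each valid x, check if 10 - x^2 is a perfect square.
x=1: 10 - 1 = 9, sqrt = 3 (valid)
x=3: 10 - 9 = 1, sqrt = 1 (valid)
Total integer solutions found: 8

8


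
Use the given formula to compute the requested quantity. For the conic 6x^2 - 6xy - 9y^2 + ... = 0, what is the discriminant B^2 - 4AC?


The discriminant of a conic Ax^2 + Bxy + Cy^2 + ... = 0 is B^2 - 4AC.
B^2 = (-6)^2 = 36
4AC = 4*6*(-9) = -216
Discriminant = 36 + 216 = 252

252


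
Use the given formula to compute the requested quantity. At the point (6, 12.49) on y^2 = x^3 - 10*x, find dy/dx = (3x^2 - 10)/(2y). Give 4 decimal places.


Using implicit differentiation of y^2 = x^3 - 10*x:
2y * dy/dx = 3x^2 - 10
dy/dx = (3x^2 - 10)/(2y)
Numerator: 3*6^2 - 10 = 98
Denominator: 2*12.49 = 24.98
dy/dx = 98/24.98 = 3.9231

3.9231


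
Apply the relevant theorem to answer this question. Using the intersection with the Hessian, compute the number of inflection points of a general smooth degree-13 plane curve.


For a general smooth plane curve C of degree d, the inflection points are
the intersection of C with its Hessian curve, which has degree 3(d-2).
By Bezout, the total intersection number is d * 3(d-2) = 13 * 33 = 429.
For a general curve every flex is ordinary, so each contributes
multiplicity 1 to C·Hess(C), and the number of distinct inflection
points is 3d(d-2).
Inflection points = 3*13*(13-2) = 3*13*11 = 429

429


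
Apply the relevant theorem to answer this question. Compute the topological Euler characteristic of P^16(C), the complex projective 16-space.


The complex projective space P^16 has one cell in each even real dimension 0, 2, ..., 32.
The cohomology groups are H^{2k}(P^16) = Z for k = 0,...,16, and 0 otherwise.
Euler characteristic = sum of Betti numbers = 1 per even-dimensional cohomology group.
chi(P^16) = 16 + 1 = 17

17


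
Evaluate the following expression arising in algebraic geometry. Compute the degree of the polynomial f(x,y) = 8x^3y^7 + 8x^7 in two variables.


Examine each term for its total degree (sum of exponents).
  Term '8x^3y^7' has total degree 3+7 = 10.
  Term '8x^7' has total degree 7+0 = 7.
The maximum total degree among all terms is 10.

10


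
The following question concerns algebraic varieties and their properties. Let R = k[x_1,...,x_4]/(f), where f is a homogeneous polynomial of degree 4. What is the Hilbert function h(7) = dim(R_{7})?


For R = k[x_1,...,x_n]/(f) with f homogeneous of degree e:
The Hilbert series is (1 - t^e)/(1 - t)^n.
So h(d) = C(d+n-1, n-1) - C(d-e+n-1, n-1) for d >= e.
With n=4, e=4, d=7:
C(7+4-1, 4-1) = C(10, 3) = 120
C(7-4+4-1, 4-1) = C(6, 3) = 20
h(7) = 120 - 20 = 100

100


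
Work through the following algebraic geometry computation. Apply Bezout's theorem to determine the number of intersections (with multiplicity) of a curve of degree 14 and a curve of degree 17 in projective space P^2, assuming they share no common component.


Bezout's theorem states the intersection count equals the product of degrees.
Intersection count = 14 * 17 = 238

238


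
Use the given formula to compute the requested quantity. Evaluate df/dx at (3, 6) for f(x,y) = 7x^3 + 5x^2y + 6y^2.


df/dx = 3*7*x^2 + 2*5*x^1*y
At (3,6): 3*7*3^2 + 2*5*3^1*6
= 189 + 180
= 369

369


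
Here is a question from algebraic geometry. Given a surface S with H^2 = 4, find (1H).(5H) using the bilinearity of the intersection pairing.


Using bilinearity of the intersection pairing on a surface S:
(aH).(bH) = ab * (H.H)
We have H^2 = 4.
D.E = (1H).(5H) = 1*5*4
= 5*4
= 20

20


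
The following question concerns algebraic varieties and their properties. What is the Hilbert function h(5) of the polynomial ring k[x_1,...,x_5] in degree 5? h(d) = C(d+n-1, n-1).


The Hilbert function for the polynomial ring in 5 variables is:
h(d) = C(d+n-1, n-1)
h(5) = C(5+5-1, 5-1) = C(9, 4)
= 9! / (4! * 5!)
= 126

126


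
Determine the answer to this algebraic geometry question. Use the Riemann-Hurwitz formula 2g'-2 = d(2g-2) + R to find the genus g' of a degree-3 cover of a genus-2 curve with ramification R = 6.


Riemann-Hurwitz formula: 2g' - 2 = d(2g - 2) + R
Given: d = 3, g = 2, R = 6
2g' - 2 = 3*(2*2 - 2) + 6
2g' - 2 = 3*2 + 6
2g' - 2 = 6 + 6 = 12
2g' = 14
g' = 7

7


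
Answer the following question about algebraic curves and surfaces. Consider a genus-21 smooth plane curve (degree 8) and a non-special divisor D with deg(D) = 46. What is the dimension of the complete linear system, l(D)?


First, compute the genus of a smooth plane curve of degree 8:
g = (d-1)(d-2)/2 = (8-1)(8-2)/2 = 21
For a non-special divisor D (i.e., h^1(D) = 0), Riemann-Roch gives:
l(D) = deg(D) - g + 1
Since deg(D) = 46 >= 2g - 1 = 41, D is non-special.
l(D) = 46 - 21 + 1 = 26

26


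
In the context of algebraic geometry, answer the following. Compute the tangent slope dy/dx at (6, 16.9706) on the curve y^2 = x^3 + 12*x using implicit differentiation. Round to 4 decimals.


Using implicit differentiation of y^2 = x^3 + 12*x:
2y * dy/dx = 3x^2 + 12
dy/dx = (3x^2 + 12)/(2y)
Numerator: 3*6^2 + 12 = 120
Denominator: 2*16.9706 = 33.9412
dy/dx = 120/33.9412 = 3.5355

3.5355


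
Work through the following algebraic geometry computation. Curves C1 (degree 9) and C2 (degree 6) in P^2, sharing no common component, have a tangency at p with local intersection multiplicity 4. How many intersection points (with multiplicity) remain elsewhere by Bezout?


By Bezout's theorem, the total intersection number is d1 * d2.
Total = 9 * 6 = 54
Intersection multiplicity at p = 4
Remaining intersections = 54 - 4 = 50

50


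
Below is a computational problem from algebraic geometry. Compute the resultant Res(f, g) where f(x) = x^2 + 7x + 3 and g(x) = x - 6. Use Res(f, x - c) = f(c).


For Res(f, x - c), we evaluate f at x = c.
f(6) = 6^2 + 7*6 + 3
= 36 + 42 + 3
= 78 + 3 = 81
Res(f, g) = 81

81


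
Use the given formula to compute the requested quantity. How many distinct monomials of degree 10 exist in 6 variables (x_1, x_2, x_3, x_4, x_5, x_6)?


The number of degree-10 monomials in 6 variables is C(d+n-1, n-1).
= C(10+6-1, 6-1) = C(15, 5)
= 3003

3003


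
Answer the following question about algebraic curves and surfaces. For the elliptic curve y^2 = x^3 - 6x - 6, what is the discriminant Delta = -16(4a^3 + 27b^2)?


Compute each component:
4a^3 = 4*(-6)^3 = 4*(-216) = -864
27b^2 = 27*(-6)^2 = 27*36 = 972
4a^3 + 27b^2 = -864 + 972 = 108
Delta = -16*108 = -1728

-1728


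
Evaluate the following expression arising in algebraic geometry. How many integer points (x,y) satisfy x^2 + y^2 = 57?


Systematically check integer values of x where x^2 <= 57.
For each valid x, check if 57 - x^2 is a perfect square.
Total integer solutions found: 0

0


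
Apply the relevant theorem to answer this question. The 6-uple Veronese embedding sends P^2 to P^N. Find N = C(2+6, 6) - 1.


The Veronese embedding v_d: P^n -> P^N maps each point to all
degree-d monomials in n+1 homogeneous coordinates.
N = C(n+d, d) - 1
N = C(2+6, 6) - 1
N = C(8, 6) - 1
C(8, 6) = 28
N = 28 - 1 = 27

27


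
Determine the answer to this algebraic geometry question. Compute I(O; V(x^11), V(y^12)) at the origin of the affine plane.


The intersection multiplicity of V(x^a) and V(y^b) at the origin is:
I(O; V(x^11), V(y^12)) = dim_k(k[x,y]/(x^11, y^12))
A basis for k[x,y]/(x^11, y^12) is the set of monomials x^i * y^j
where 0 <= i < 11 and 0 <= j < 12.
The number of such monomials is 11 * 12 = 132

132


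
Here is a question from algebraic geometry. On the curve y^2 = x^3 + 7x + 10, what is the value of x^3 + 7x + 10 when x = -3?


Compute x^3 + 7x + 10 at x = -3:
x^3 = (-3)^3 = -27
7*x = 7*(-3) = -21
Sum: -27 - 21 + 10 = -38

-38


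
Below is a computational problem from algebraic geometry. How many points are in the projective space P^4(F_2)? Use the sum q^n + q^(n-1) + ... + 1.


P^4(F_2) has (q^(n+1) - 1)/(q - 1) points.
= 2^4 + 2^3 + 2^2 + 2^1 + 2^0
= 16 + 8 + 4 + 2 + 1
= 31

31


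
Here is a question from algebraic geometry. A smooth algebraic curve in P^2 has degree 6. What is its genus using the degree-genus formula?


Using the genus formula for smooth plane curves:
g = (d-1)(d-2)/2
g = (6-1)(6-2)/2
g = 5*4/2
g = 20/2 = 10

10


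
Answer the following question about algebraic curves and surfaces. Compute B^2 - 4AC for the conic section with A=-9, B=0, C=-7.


The discriminant of a conic Ax^2 + Bxy + Cy^2 + ... = 0 is B^2 - 4AC.
B^2 = 0^2 = 0
4AC = 4*(-9)*(-7) = 252
Discriminant = 0 - 252 = -252

-252


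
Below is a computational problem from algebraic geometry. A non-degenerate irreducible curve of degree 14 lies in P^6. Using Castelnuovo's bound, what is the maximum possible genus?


Castelnuovo's bound: write d - 1 = m(r-1) + epsilon with 0 <= epsilon < r-1.
d - 1 = 14 - 1 = 13
r - 1 = 6 - 1 = 5
13 = 2*5 + 3, so m = 2, epsilon = 3
pi(d, r) = m(m-1)(r-1)/2 + m*epsilon
= 2*1*5/2 + 2*3
= 10/2 + 6
= 5 + 6 = 11

11


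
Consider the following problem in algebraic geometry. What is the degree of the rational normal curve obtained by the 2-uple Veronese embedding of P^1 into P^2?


The rational normal curve in P^2 is the image of P^1 under the 2-uple Veronese.
A general hyperplane in P^2 pulls back to a degree-2 form on P^1, which has 2 zeros,
so the curve meets a general hyperplane in 2 points. Degree = 2.

2


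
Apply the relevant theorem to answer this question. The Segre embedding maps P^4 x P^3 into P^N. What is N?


The Segre embedding maps P^m x P^n into P^N via
all products of coordinates from each factor.
N = (m+1)(n+1) - 1
N = (4+1)(3+1) - 1
N = 5*4 - 1
N = 20 - 1 = 19

19


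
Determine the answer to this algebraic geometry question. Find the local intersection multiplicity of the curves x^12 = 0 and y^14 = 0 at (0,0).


The intersection multiplicity of V(x^a) and V(y^b) at the origin is:
I(O; V(x^12), V(y^14)) = dim_k(k[x,y]/(x^12, y^14))
A basis for k[x,y]/(x^12, y^14) is the set of monomials x^i * y^j
where 0 <= i < 12 and 0 <= j < 14.
The number of such monomials is 12 * 14 = 168

168


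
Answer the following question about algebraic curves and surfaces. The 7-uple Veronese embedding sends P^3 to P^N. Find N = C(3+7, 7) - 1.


The Veronese embedding v_d: P^n -> P^N maps each point to all
degree-d monomials in n+1 homogeneous coordinates.
N = C(n+d, d) - 1
N = C(3+7, 7) - 1
N = C(10, 7) - 1
C(10, 7) = 120
N = 120 - 1 = 119

119


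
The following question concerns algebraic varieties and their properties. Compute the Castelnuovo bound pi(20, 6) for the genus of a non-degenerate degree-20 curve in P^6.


Castelnuovo's bound: write d - 1 = m(r-1) + epsilon with 0 <= epsilon < r-1.
d - 1 = 20 - 1 = 19
r - 1 = 6 - 1 = 5
19 = 3*5 + 4, so m = 3, epsilon = 4
pi(d, r) = m(m-1)(r-1)/2 + m*epsilon
= 3*2*5/2 + 3*4
= 30/2 + 12
= 15 + 12 = 27

27


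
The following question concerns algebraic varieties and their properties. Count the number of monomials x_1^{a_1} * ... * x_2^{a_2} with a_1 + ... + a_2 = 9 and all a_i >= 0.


The number of degree-9 monomials in 2 variables is C(d+n-1, n-1).
= C(9+2-1, 2-1) = C(10, 1)
= 10

10


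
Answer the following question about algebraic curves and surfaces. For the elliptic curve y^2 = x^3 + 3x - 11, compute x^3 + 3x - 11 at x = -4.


Compute x^3 + 3x - 11 at x = -4:
x^3 = (-4)^3 = -64
3*x = 3*(-4) = -12
Sum: -64 - 12 - 11 = -87

-87


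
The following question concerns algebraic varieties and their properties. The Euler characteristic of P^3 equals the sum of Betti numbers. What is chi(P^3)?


The complex projective space P^3 has one cell in each even real dimension 0, 2, ..., 6.
The cohomology groups are H^{2k}(P^3) = Z for k = 0,...,3, and 0 otherwise.
Euler characteristic = sum of Betti numbers = 1 per even-dimensional cohomology group.
chi(P^3) = 3 + 1 = 4

4


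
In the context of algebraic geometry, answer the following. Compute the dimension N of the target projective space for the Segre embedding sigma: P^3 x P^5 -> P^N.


The Segre embedding maps P^m x P^n into P^N via
all products of coordinates from each factor.
N = (m+1)(n+1) - 1
N = (3+1)(5+1) - 1
N = 4*6 - 1
N = 24 - 1 = 23

23


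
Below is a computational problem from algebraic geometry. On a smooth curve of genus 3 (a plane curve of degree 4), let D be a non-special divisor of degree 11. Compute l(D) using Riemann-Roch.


First, compute the genus of a smooth plane curve of degree 4:
g = (d-1)(d-2)/2 = (4-1)(4-2)/2 = 3
For a non-special divisor D (i.e., h^1(D) = 0), Riemann-Roch gives:
l(D) = deg(D) - g + 1
Since deg(D) = 11 >= 2g - 1 = 5, D is non-special.
l(D) = 11 - 3 + 1 = 9

9


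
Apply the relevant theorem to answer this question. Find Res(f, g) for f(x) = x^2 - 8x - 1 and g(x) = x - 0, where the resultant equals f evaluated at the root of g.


For Res(f, x - c), we evaluate f at x = c.
f(0) = 0^2 - 8*0 - 1
= 0 + 0 - 1
= 0 - 1 = -1
Res(f, g) = -1

-1


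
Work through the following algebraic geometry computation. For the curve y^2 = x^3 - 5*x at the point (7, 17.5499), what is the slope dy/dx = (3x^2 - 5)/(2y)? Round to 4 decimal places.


Using implicit differentiation of y^2 = x^3 - 5*x:
2y * dy/dx = 3x^2 - 5
dy/dx = (3x^2 - 5)/(2y)
Numerator: 3*7^2 - 5 = 142
Denominator: 2*17.5499 = 35.0998
dy/dx = 142/35.0998 = 4.0456

4.0456


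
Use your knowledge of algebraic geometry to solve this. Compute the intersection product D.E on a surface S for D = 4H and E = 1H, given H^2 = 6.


Using bilinearity of the intersection pairing on a surface S:
(aH).(bH) = ab * (H.H)
We have H^2 = 6.
D.E = (4H).(1H) = 4*1*6
= 4*6
= 24

24


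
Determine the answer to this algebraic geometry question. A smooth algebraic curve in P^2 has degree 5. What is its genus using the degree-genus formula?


Using the genus formula for smooth plane curves:
g = (d-1)(d-2)/2
g = (5-1)(5-2)/2
g = 4*3/2
g = 12/2 = 6

6


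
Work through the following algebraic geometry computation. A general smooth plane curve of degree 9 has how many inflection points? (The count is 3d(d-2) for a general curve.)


For a general smooth plane curve C of degree d, the inflection points are
the intersection of C with its Hessian curve, which has degree 3(d-2).
By Bezout, the total intersection number is d * 3(d-2) = 9 * 21 = 189.
For a general curve every flex is ordinary, so each contributes
multiplicity 1 to C·Hess(C), and the number of distinct inflection
points is 3d(d-2).
Inflection points = 3*9*(9-2) = 3*9*7 = 189

189


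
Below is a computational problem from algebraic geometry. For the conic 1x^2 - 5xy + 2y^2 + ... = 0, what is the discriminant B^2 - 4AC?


The discriminant of a conic Ax^2 + Bxy + Cy^2 + ... = 0 is B^2 - 4AC.
B^2 = (-5)^2 = 25
4AC = 4*1*2 = 8
Discriminant = 25 - 8 = 17

17


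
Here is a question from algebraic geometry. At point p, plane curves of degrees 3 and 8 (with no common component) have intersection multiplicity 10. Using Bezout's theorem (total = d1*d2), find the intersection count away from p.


By Bezout's theorem, the total intersection number is d1 * d2.
Total = 3 * 8 = 24
Intersection multiplicity at p = 10
Remaining intersections = 24 - 10 = 14

14


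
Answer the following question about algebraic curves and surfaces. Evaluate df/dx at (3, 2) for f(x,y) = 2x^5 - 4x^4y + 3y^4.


df/dx = 5*2*x^4 + 4*(-4)*x^3*y
At (3,2): 5*2*3^4 + 4*(-4)*3^3*2
= 810 - 864
= -54

-54


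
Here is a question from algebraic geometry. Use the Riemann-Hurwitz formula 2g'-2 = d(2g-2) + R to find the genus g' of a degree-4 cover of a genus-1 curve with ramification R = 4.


Riemann-Hurwitz formula: 2g' - 2 = d(2g - 2) + R
Given: d = 4, g = 1, R = 4
2g' - 2 = 4*(2*1 - 2) + 4
2g' - 2 = 4*0 + 4
2g' - 2 = 0 + 4 = 4
2g' = 6
g' = 3

3


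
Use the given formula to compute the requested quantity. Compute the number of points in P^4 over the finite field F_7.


P^4(F_7) has (q^(n+1) - 1)/(q - 1) points.
= 7^4 + 7^3 + 7^2 + 7^1 + 7^0
= 2401 + 343 + 49 + 7 + 1
= 2801

2801


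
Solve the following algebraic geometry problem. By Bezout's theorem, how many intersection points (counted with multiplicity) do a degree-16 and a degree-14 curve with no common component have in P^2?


Bezout's theorem states the intersection count equals the product of degrees.
Intersection count = 16 * 14 = 224

224


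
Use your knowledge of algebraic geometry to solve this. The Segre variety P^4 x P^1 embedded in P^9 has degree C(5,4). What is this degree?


The degree of the Segre variety P^4 x P^1 is C(m+n, m).
= C(5, 4)
= 5

5


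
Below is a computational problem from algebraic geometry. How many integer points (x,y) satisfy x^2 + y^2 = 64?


Systematically check integer values of x where x^2 <= 64.
For each valid x, check if 64 - x^2 is a perfect square.
x=0: 64 - 0 = 64, sqrt = 8 (valid)
x=8: 64 - 64 = 0, sqrt = 0 (valid)
Total integer solutions found: 4

4


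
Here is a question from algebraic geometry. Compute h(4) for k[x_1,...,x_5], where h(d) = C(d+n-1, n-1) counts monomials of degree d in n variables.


The Hilbert function for the polynomial ring in 5 variables is:
h(d) = C(d+n-1, n-1)
h(4) = C(4+5-1, 5-1) = C(8, 4)
= 8! / (4! * 4!)
= 70

70


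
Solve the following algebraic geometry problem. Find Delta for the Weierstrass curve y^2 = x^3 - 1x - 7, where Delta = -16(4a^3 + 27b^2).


Compute each component:
4a^3 = 4*(-1)^3 = 4*(-1) = -4
27b^2 = 27*(-7)^2 = 27*49 = 1323
4a^3 + 27b^2 = -4 + 1323 = 1319
Delta = -16*1319 = -21104

-21104


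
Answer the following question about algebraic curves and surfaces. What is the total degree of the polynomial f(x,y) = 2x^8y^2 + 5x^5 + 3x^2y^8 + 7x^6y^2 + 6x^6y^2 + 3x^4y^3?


Examine each term for its total degree (sum of exponents).
  Term '2x^8y^2' has total degree 8+2 = 10.
  Term '5x^5' has total degree 5+0 = 5.
  Term '3x^2y^8' has total degree 2+8 = 10.
  Term '7x^6y^2' has total degree 6+2 = 8.
  Term '6x^6y^2' has total degree 6+2 = 8.
  Term '3x^4y^3' has total degree 4+3 = 7.
The maximum total degree among all terms is 10.

10


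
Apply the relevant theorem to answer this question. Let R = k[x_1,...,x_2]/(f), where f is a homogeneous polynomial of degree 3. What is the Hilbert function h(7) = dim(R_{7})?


For R = k[x_1,...,x_n]/(f) with f homogeneous of degree e:
The Hilbert series is (1 - t^e)/(1 - t)^n.
So h(d) = C(d+n-1, n-1) - C(d-e+n-1, n-1) for d >= e.
With n=2, e=3, d=7:
C(7+2-1, 2-1) = C(8, 1) = 8
C(7-3+2-1, 2-1) = C(5, 1) = 5
h(7) = 8 - 5 = 3

3


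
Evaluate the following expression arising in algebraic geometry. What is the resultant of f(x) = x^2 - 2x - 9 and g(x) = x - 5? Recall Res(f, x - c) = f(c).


For Res(f, x - c), we evaluate f at x = c.
f(5) = 5^2 - 2*5 - 9
= 25 - 10 - 9
= 15 - 9 = 6
Res(f, g) = 6

6


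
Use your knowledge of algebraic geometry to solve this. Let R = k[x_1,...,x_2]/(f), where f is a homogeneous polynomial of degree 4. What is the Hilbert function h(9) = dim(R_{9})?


For R = k[x_1,...,x_n]/(f) with f homogeneous of degree e:
The Hilbert series is (1 - t^e)/(1 - t)^n.
So h(d) = C(d+n-1, n-1) - C(d-e+n-1, n-1) for d >= e.
With n=2, e=4, d=9:
C(9+2-1, 2-1) = C(10, 1) = 10
C(9-4+2-1, 2-1) = C(6, 1) = 6
h(9) = 10 - 6 = 4

4


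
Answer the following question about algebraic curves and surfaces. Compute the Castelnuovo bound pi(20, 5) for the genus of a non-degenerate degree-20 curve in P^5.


Castelnuovo's bound: write d - 1 = m(r-1) + epsilon with 0 <= epsilon < r-1.
d - 1 = 20 - 1 = 19
r - 1 = 5 - 1 = 4
19 = 4*4 + 3, so m = 4, epsilon = 3
pi(d, r) = m(m-1)(r-1)/2 + m*epsilon
= 4*3*4/2 + 4*3
= 48/2 + 12
= 24 + 12 = 36

36


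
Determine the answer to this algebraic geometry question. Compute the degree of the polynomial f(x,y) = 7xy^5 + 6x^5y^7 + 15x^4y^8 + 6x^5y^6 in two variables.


Examine each term for its total degree (sum of exponents).
  Term '7xy^5' has total degree 1+5 = 6.
  Term '6x^5y^7' has total degree 5+7 = 12.
  Term '15x^4y^8' has total degree 4+8 = 12.
  Term '6x^5y^6' has total degree 5+6 = 11.
The maximum total degree among all terms is 12.

12


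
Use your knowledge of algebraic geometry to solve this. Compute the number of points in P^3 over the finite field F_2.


P^3(F_2) has (q^(n+1) - 1)/(q - 1) points.
= 2^3 + 2^2 + 2^1 + 2^0
= 8 + 4 + 2 + 1
= 15

15


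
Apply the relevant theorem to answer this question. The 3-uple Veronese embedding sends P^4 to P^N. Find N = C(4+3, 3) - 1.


The Veronese embedding v_d: P^n -> P^N maps each point to all
degree-d monomials in n+1 homogeneous coordinates.
N = C(n+d, d) - 1
N = C(4+3, 3) - 1
N = C(7, 3) - 1
C(7, 3) = 35
N = 35 - 1 = 34

34


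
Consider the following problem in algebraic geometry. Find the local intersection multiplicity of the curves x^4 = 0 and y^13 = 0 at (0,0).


The intersection multiplicity of V(x^a) and V(y^b) at the origin is:
I(O; V(x^4), V(y^13)) = dim_k(k[x,y]/(x^4, y^13))
A basis for k[x,y]/(x^4, y^13) is the set of monomials x^i * y^j
where 0 <= i < 4 and 0 <= j < 13.
The number of such monomials is 4 * 13 = 52

52


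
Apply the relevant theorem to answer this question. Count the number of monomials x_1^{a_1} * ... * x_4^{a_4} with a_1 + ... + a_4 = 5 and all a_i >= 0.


The number of degree-5 monomials in 4 variables is C(d+n-1, n-1).
= C(5+4-1, 4-1) = C(8, 3)
= 56

56


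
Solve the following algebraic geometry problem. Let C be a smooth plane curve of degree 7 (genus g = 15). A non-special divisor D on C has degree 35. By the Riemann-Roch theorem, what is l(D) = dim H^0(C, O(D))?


First, compute the genus of a smooth plane curve of degree 7:
g = (d-1)(d-2)/2 = (7-1)(7-2)/2 = 15
For a non-special divisor D (i.e., h^1(D) = 0), Riemann-Roch gives:
l(D) = deg(D) - g + 1
Since deg(D) = 35 >= 2g - 1 = 29, D is non-special.
l(D) = 35 - 15 + 1 = 21

21


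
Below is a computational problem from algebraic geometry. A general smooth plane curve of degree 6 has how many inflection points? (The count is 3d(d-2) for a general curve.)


For a general smooth plane curve C of degree d, the inflection points are
the intersection of C with its Hessian curve, which has degree 3(d-2).
By Bezout, the total intersection number is d * 3(d-2) = 6 * 12 = 72.
For a general curve every flex is ordinary, so each contributes
multiplicity 1 to C·Hess(C), and the number of distinct inflection
points is 3d(d-2).
Inflection points = 3*6*(6-2) = 3*6*4 = 72

72


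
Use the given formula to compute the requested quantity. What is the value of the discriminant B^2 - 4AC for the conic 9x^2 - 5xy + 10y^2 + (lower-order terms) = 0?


The discriminant of a conic Ax^2 + Bxy + Cy^2 + ... = 0 is B^2 - 4AC.
B^2 = (-5)^2 = 25
4AC = 4*9*10 = 360
Discriminant = 25 - 360 = -335

-335


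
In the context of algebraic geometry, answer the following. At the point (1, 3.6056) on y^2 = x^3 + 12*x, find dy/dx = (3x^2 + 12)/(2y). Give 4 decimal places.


Using implicit differentiation of y^2 = x^3 + 12*x:
2y * dy/dx = 3x^2 + 12
dy/dx = (3x^2 + 12)/(2y)
Numerator: 3*1^2 + 12 = 15
Denominator: 2*3.6056 = 7.2112
dy/dx = 15/7.2112 = 2.0801

2.0801


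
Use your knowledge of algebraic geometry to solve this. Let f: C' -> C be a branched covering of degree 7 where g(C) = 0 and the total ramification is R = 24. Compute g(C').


Riemann-Hurwitz formula: 2g' - 2 = d(2g - 2) + R
Given: d = 7, g = 0, R = 24
2g' - 2 = 7*(2*0 - 2) + 24
2g' - 2 = 7*(-2) + 24
2g' - 2 = -14 + 24 = 10
2g' = 12
g' = 6

6


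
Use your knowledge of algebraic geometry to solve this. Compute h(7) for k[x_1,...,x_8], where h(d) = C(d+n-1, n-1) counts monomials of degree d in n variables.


The Hilbert function for the polynomial ring in 8 variables is:
h(d) = C(d+n-1, n-1)
h(7) = C(7+8-1, 8-1) = C(14, 7)
= 14! / (7! * 7!)
= 3432

3432


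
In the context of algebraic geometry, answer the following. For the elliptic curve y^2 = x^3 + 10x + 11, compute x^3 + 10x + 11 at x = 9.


Compute x^3 + 10x + 11 at x = 9:
x^3 = 9^3 = 729
10*x = 10*9 = 90
Sum: 729 + 90 + 11 = 830

830


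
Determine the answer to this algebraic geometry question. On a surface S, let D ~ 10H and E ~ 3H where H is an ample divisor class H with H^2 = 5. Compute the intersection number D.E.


Using bilinearity of the intersection pairing on a surface S:
(aH).(bH) = ab * (H.H)
We have H^2 = 5.
D.E = (10H).(3H) = 10*3*5
= 30*5
= 150

150


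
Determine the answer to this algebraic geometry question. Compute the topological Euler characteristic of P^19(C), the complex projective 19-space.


The complex projective space P^19 has one cell in each even real dimension 0, 2, ..., 38.
The cohomology groups are H^{2k}(P^19) = Z for k = 0,...,19, and 0 otherwise.
Euler characteristic = sum of Betti numbers = 1 per even-dimensional cohomology group.
chi(P^19) = 19 + 1 = 20

20


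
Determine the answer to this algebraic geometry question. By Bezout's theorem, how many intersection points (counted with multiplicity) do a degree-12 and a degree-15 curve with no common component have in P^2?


Bezout's theorem states the intersection count equals the product of degrees.
Intersection count = 12 * 15 = 180

180


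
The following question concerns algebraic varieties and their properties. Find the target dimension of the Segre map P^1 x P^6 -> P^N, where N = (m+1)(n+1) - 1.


The Segre embedding maps P^m x P^n into P^N via
all products of coordinates from each factor.
N = (m+1)(n+1) - 1
N = (1+1)(6+1) - 1
N = 2*7 - 1
N = 14 - 1 = 13

13


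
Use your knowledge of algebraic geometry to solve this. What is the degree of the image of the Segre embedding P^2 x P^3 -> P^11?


The degree of the Segre variety P^2 x P^3 is C(m+n, m).
= C(5, 2)
= 10

10


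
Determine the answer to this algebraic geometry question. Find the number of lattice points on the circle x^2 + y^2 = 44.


Systematically check integer values of x where x^2 <= 44.
For each valid x, check if 44 - x^2 is a perfect square.
Total integer solutions found: 0

0


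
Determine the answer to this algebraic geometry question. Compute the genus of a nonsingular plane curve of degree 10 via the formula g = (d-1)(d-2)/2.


Using the genus formula for smooth plane curves:
g = (d-1)(d-2)/2
g = (10-1)(10-2)/2
g = 9*8/2
g = 72/2 = 36

36


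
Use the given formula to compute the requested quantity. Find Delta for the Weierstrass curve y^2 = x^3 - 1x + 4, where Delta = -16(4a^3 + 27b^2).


Compute each component:
4a^3 = 4*(-1)^3 = 4*(-1) = -4
27b^2 = 27*4^2 = 27*16 = 432
4a^3 + 27b^2 = -4 + 432 = 428
Delta = -16*428 = -6848

-6848


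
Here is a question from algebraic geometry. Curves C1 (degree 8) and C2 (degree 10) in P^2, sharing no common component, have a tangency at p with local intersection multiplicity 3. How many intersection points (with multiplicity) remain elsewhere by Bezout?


By Bezout's theorem, the total intersection number is d1 * d2.
Total = 8 * 10 = 80
Intersection multiplicity at p = 3
Remaining intersections = 80 - 3 = 77

77


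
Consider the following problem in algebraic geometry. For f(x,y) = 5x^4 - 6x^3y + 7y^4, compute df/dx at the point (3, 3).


df/dx = 4*5*x^3 + 3*(-6)*x^2*y
At (3,3): 4*5*3^3 + 3*(-6)*3^2*3
= 540 - 486
= 54

54


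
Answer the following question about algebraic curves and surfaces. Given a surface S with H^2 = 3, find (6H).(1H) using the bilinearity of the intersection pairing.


Using bilinearity of the intersection pairing on a surface S:
(aH).(bH) = ab * (H.H)
We have H^2 = 3.
D.E = (6H).(1H) = 6*1*3
= 6*3
= 18

18


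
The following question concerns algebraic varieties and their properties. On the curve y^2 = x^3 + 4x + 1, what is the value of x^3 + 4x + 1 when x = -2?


Compute x^3 + 4x + 1 at x = -2:
x^3 = (-2)^3 = -8
4*x = 4*(-2) = -8
Sum: -8 - 8 + 1 = -15

-15


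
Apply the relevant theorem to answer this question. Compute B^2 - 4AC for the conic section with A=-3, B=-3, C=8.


The discriminant of a conic Ax^2 + Bxy + Cy^2 + ... = 0 is B^2 - 4AC.
B^2 = (-3)^2 = 9
4AC = 4*(-3)*8 = -96
Discriminant = 9 + 96 = 105

105


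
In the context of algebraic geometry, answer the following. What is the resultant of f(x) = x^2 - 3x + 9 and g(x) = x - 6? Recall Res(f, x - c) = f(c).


For Res(f, x - c), we evaluate f at x = c.
f(6) = 6^2 - 3*6 + 9
= 36 - 18 + 9
= 18 + 9 = 27
Res(f, g) = 27

27


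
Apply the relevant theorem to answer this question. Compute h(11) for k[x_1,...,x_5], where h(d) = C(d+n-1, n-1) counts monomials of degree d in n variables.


The Hilbert function for the polynomial ring in 5 variables is:
h(d) = C(d+n-1, n-1)
h(11) = C(11+5-1, 5-1) = C(15, 4)
= 15! / (4! * 11!)
= 1365

1365


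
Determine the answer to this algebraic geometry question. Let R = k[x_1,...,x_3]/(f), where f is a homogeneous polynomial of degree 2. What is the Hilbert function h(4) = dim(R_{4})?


For R = k[x_1,...,x_n]/(f) with f homogeneous of degree e:
The Hilbert series is (1 - t^e)/(1 - t)^n.
So h(d) = C(d+n-1, n-1) - C(d-e+n-1, n-1) for d >= e.
With n=3, e=2, d=4:
C(4+3-1, 3-1) = C(6, 2) = 15
C(4-2+3-1, 3-1) = C(4, 2) = 6
h(4) = 15 - 6 = 9

9


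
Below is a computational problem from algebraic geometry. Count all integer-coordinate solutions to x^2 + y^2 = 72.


Systematically check integer values of x where x^2 <= 72.
For each valid x, check if 72 - x^2 is a perfect square.
x=6: 72 - 36 = 36, sqrt = 6 (valid)
Total integer solutions found: 4

4
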